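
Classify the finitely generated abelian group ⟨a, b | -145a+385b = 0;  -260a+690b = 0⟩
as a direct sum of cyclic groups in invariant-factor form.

rank_ℚ(R)=2; free=2−2=0
SNF(R) diag = [5, 10] → torsion [5, 10]

Answer: M ≅ ℤ/5 ⊕ ℤ/10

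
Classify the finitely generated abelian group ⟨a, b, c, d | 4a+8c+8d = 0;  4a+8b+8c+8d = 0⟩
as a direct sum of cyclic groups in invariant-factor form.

Answer: M ≅ ℤ^2 ⊕ ℤ/4 ⊕ ℤ/8

Derivation:
rank_ℚ(R)=2; free=4−2=2
SNF(R) diag = [4, 8] → torsion [4, 8]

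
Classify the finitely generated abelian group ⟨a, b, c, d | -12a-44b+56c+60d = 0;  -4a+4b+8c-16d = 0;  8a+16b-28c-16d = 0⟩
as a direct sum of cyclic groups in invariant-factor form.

Answer: M ≅ ℤ^1 ⊕ ℤ/4 ⊕ ℤ/4 ⊕ ℤ/12

Derivation:
rank_ℚ(R)=3; free=4−3=1
SNF(R) diag = [4, 4, 12] → torsion [4, 4, 12]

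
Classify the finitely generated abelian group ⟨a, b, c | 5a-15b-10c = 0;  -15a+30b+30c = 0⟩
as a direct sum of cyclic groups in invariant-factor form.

Answer: M ≅ ℤ^1 ⊕ ℤ/5 ⊕ ℤ/15

Derivation:
rank_ℚ(R)=2; free=3−2=1
SNF(R) diag = [5, 15] → torsion [5, 15]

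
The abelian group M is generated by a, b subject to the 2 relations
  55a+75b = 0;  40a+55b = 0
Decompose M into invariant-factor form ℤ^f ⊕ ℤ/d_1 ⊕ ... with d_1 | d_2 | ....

Answer: M ≅ ℤ/5 ⊕ ℤ/5

Derivation:
rank_ℚ(R)=2; free=2−2=0
SNF(R) diag = [5, 5] → torsion [5, 5]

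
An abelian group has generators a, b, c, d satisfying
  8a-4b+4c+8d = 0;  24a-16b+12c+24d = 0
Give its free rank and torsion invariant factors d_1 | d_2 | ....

rank_ℚ(R)=2; free=4−2=2
SNF(R) diag = [4, 4] → torsion [4, 4]

Answer: M ≅ ℤ^2 ⊕ ℤ/4 ⊕ ℤ/4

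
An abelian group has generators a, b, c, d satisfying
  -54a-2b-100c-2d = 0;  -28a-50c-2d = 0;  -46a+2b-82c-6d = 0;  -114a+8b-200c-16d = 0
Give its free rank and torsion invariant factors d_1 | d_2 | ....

rank_ℚ(R)=4; free=4−4=0
SNF(R) diag = [2, 2, 6, 18] → torsion [2, 2, 6, 18]

Answer: M ≅ ℤ/2 ⊕ ℤ/2 ⊕ ℤ/6 ⊕ ℤ/18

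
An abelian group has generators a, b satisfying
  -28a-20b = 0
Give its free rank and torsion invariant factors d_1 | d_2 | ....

Answer: M ≅ ℤ^1 ⊕ ℤ/4

Derivation:
rank_ℚ(R)=1; free=2−1=1
SNF(R) diag = [4] → torsion [4]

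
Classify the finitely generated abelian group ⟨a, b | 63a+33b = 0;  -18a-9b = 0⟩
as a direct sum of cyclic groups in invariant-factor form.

rank_ℚ(R)=2; free=2−2=0
SNF(R) diag = [3, 9] → torsion [3, 9]

Answer: M ≅ ℤ/3 ⊕ ℤ/9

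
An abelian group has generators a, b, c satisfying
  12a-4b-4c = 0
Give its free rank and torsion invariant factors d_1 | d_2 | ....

Answer: M ≅ ℤ^2 ⊕ ℤ/4

Derivation:
rank_ℚ(R)=1; free=3−1=2
SNF(R) diag = [4] → torsion [4]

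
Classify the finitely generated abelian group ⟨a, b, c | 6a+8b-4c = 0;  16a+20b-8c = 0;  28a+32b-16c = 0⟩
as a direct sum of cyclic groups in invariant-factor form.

rank_ℚ(R)=3; free=3−3=0
SNF(R) diag = [2, 4, 8] → torsion [2, 4, 8]

Answer: M ≅ ℤ/2 ⊕ ℤ/4 ⊕ ℤ/8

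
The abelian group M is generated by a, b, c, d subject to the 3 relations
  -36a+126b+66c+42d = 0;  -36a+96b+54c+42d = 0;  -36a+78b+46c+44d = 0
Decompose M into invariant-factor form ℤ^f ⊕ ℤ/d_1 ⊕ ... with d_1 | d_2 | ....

rank_ℚ(R)=3; free=4−3=1
SNF(R) diag = [2, 6, 18] → torsion [2, 6, 18]

Answer: M ≅ ℤ^1 ⊕ ℤ/2 ⊕ ℤ/6 ⊕ ℤ/18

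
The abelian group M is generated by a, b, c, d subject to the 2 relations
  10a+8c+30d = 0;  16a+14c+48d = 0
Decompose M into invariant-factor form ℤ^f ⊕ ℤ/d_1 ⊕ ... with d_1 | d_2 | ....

Answer: M ≅ ℤ^2 ⊕ ℤ/2 ⊕ ℤ/6

Derivation:
rank_ℚ(R)=2; free=4−2=2
SNF(R) diag = [2, 6] → torsion [2, 6]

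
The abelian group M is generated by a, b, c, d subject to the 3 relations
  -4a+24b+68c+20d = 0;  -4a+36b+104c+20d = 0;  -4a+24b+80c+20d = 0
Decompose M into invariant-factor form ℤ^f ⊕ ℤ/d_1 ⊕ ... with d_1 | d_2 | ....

Answer: M ≅ ℤ^1 ⊕ ℤ/4 ⊕ ℤ/12 ⊕ ℤ/12

Derivation:
rank_ℚ(R)=3; free=4−3=1
SNF(R) diag = [4, 12, 12] → torsion [4, 12, 12]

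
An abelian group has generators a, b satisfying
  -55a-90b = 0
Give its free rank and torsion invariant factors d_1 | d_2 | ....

rank_ℚ(R)=1; free=2−1=1
SNF(R) diag = [5] → torsion [5]

Answer: M ≅ ℤ^1 ⊕ ℤ/5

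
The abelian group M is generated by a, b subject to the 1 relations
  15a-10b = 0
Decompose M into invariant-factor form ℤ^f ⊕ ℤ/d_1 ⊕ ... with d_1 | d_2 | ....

rank_ℚ(R)=1; free=2−1=1
SNF(R) diag = [5] → torsion [5]

Answer: M ≅ ℤ^1 ⊕ ℤ/5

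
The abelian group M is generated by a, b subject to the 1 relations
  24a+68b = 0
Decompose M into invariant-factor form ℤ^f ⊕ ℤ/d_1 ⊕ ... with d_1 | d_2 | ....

Answer: M ≅ ℤ^1 ⊕ ℤ/4

Derivation:
rank_ℚ(R)=1; free=2−1=1
SNF(R) diag = [4] → torsion [4]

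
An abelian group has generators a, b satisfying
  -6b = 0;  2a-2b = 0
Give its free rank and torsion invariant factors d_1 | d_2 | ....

rank_ℚ(R)=2; free=2−2=0
SNF(R) diag = [2, 6] → torsion [2, 6]

Answer: M ≅ ℤ/2 ⊕ ℤ/6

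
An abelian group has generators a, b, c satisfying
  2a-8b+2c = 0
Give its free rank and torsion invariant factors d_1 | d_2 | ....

Answer: M ≅ ℤ^2 ⊕ ℤ/2

Derivation:
rank_ℚ(R)=1; free=3−1=2
SNF(R) diag = [2] → torsion [2]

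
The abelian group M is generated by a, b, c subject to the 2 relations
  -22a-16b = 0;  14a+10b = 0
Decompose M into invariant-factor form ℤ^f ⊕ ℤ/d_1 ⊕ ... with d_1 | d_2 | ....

rank_ℚ(R)=2; free=3−2=1
SNF(R) diag = [2, 2] → torsion [2, 2]

Answer: M ≅ ℤ^1 ⊕ ℤ/2 ⊕ ℤ/2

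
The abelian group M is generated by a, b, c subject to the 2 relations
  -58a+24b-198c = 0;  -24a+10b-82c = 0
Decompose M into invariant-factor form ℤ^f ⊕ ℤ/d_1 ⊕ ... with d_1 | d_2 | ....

rank_ℚ(R)=2; free=3−2=1
SNF(R) diag = [2, 2] → torsion [2, 2]

Answer: M ≅ ℤ^1 ⊕ ℤ/2 ⊕ ℤ/2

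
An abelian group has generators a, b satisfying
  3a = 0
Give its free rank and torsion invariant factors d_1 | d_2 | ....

Answer: M ≅ ℤ^1 ⊕ ℤ/3

Derivation:
rank_ℚ(R)=1; free=2−1=1
SNF(R) diag = [3] → torsion [3]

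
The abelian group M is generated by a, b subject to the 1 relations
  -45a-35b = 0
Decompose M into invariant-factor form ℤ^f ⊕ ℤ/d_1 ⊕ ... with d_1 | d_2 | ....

Answer: M ≅ ℤ^1 ⊕ ℤ/5

Derivation:
rank_ℚ(R)=1; free=2−1=1
SNF(R) diag = [5] → torsion [5]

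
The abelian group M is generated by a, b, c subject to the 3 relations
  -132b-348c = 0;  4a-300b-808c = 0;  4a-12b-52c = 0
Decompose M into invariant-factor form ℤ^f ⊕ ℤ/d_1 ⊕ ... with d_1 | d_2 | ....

rank_ℚ(R)=3; free=3−3=0
SNF(R) diag = [4, 12, 36] → torsion [4, 12, 36]

Answer: M ≅ ℤ/4 ⊕ ℤ/12 ⊕ ℤ/36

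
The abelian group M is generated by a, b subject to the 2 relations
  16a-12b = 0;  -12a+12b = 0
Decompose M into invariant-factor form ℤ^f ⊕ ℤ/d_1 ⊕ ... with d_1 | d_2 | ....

rank_ℚ(R)=2; free=2−2=0
SNF(R) diag = [4, 12] → torsion [4, 12]

Answer: M ≅ ℤ/4 ⊕ ℤ/12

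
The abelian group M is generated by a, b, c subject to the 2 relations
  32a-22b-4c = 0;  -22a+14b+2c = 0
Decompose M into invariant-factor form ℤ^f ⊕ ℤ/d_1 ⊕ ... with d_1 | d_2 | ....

rank_ℚ(R)=2; free=3−2=1
SNF(R) diag = [2, 6] → torsion [2, 6]

Answer: M ≅ ℤ^1 ⊕ ℤ/2 ⊕ ℤ/6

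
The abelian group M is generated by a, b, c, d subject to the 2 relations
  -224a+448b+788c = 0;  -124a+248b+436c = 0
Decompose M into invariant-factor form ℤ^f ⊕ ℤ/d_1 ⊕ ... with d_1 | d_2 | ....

rank_ℚ(R)=2; free=4−2=2
SNF(R) diag = [4, 12] → torsion [4, 12]

Answer: M ≅ ℤ^2 ⊕ ℤ/4 ⊕ ℤ/12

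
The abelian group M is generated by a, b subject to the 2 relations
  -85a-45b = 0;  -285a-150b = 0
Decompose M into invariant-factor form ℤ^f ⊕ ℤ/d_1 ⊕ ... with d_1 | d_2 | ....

rank_ℚ(R)=2; free=2−2=0
SNF(R) diag = [5, 15] → torsion [5, 15]

Answer: M ≅ ℤ/5 ⊕ ℤ/15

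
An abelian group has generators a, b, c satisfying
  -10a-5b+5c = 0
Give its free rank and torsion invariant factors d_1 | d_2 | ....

rank_ℚ(R)=1; free=3−1=2
SNF(R) diag = [5] → torsion [5]

Answer: M ≅ ℤ^2 ⊕ ℤ/5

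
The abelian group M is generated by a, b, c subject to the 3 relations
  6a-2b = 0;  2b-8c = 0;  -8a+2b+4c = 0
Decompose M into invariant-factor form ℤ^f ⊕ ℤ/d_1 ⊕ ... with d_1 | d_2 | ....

rank_ℚ(R)=3; free=3−3=0
SNF(R) diag = [2, 2, 4] → torsion [2, 2, 4]

Answer: M ≅ ℤ/2 ⊕ ℤ/2 ⊕ ℤ/4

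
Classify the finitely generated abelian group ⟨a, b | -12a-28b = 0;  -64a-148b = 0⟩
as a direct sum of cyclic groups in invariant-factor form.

rank_ℚ(R)=2; free=2−2=0
SNF(R) diag = [4, 4] → torsion [4, 4]

Answer: M ≅ ℤ/4 ⊕ ℤ/4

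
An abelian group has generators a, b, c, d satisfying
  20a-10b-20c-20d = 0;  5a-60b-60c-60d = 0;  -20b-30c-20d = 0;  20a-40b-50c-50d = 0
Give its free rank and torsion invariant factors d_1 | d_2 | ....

Answer: M ≅ ℤ/5 ⊕ ℤ/10 ⊕ ℤ/10 ⊕ ℤ/30

Derivation:
rank_ℚ(R)=4; free=4−4=0
SNF(R) diag = [5, 10, 10, 30] → torsion [5, 10, 10, 30]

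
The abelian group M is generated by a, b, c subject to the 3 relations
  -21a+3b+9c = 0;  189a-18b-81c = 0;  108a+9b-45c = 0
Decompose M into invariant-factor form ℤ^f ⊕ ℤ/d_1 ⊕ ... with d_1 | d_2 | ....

rank_ℚ(R)=3; free=3−3=0
SNF(R) diag = [3, 9, 9] → torsion [3, 9, 9]

Answer: M ≅ ℤ/3 ⊕ ℤ/9 ⊕ ℤ/9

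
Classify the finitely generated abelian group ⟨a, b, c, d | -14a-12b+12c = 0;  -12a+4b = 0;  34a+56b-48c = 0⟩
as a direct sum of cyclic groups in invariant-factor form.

rank_ℚ(R)=3; free=4−3=1
SNF(R) diag = [2, 4, 12] → torsion [2, 4, 12]

Answer: M ≅ ℤ^1 ⊕ ℤ/2 ⊕ ℤ/4 ⊕ ℤ/12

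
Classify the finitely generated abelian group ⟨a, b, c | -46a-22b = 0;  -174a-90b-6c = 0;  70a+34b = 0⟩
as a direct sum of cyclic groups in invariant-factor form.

Answer: M ≅ ℤ/2 ⊕ ℤ/6 ⊕ ℤ/12

Derivation:
rank_ℚ(R)=3; free=3−3=0
SNF(R) diag = [2, 6, 12] → torsion [2, 6, 12]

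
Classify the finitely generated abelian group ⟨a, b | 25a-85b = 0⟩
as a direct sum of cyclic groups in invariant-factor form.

rank_ℚ(R)=1; free=2−1=1
SNF(R) diag = [5] → torsion [5]

Answer: M ≅ ℤ^1 ⊕ ℤ/5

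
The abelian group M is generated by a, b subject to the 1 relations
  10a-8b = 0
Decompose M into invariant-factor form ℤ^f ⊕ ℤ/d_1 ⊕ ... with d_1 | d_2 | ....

rank_ℚ(R)=1; free=2−1=1
SNF(R) diag = [2] → torsion [2]

Answer: M ≅ ℤ^1 ⊕ ℤ/2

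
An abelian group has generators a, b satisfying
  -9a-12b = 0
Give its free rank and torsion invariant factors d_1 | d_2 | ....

Answer: M ≅ ℤ^1 ⊕ ℤ/3

Derivation:
rank_ℚ(R)=1; free=2−1=1
SNF(R) diag = [3] → torsion [3]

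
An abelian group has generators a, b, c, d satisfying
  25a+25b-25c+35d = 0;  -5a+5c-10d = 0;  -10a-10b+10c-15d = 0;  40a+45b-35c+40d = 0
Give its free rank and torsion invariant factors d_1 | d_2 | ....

rank_ℚ(R)=4; free=4−4=0
SNF(R) diag = [5, 5, 5, 5] → torsion [5, 5, 5, 5]

Answer: M ≅ ℤ/5 ⊕ ℤ/5 ⊕ ℤ/5 ⊕ ℤ/5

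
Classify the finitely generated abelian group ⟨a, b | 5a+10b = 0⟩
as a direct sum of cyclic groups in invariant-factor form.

rank_ℚ(R)=1; free=2−1=1
SNF(R) diag = [5] → torsion [5]

Answer: M ≅ ℤ^1 ⊕ ℤ/5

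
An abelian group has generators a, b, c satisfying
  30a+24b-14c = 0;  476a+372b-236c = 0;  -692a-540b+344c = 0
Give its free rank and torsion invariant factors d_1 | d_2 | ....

rank_ℚ(R)=3; free=3−3=0
SNF(R) diag = [2, 4, 12] → torsion [2, 4, 12]

Answer: M ≅ ℤ/2 ⊕ ℤ/4 ⊕ ℤ/12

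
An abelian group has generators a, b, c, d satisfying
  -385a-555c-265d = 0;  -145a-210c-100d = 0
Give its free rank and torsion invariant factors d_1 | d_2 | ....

rank_ℚ(R)=2; free=4−2=2
SNF(R) diag = [5, 15] → torsion [5, 15]

Answer: M ≅ ℤ^2 ⊕ ℤ/5 ⊕ ℤ/15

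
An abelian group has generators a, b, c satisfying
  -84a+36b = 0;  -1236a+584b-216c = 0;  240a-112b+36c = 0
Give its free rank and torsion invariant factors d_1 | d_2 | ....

rank_ℚ(R)=3; free=3−3=0
SNF(R) diag = [4, 12, 36] → torsion [4, 12, 36]

Answer: M ≅ ℤ/4 ⊕ ℤ/12 ⊕ ℤ/36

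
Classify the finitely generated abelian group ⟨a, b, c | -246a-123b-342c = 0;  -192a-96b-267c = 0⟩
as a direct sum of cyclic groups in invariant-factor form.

Answer: M ≅ ℤ^1 ⊕ ℤ/3 ⊕ ℤ/3

Derivation:
rank_ℚ(R)=2; free=3−2=1
SNF(R) diag = [3, 3] → torsion [3, 3]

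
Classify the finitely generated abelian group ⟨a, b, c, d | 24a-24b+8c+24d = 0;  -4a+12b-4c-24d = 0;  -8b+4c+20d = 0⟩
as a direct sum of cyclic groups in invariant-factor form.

rank_ℚ(R)=3; free=4−3=1
SNF(R) diag = [4, 4, 8] → torsion [4, 4, 8]

Answer: M ≅ ℤ^1 ⊕ ℤ/4 ⊕ ℤ/4 ⊕ ℤ/8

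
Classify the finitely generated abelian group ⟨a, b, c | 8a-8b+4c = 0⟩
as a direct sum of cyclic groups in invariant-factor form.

Answer: M ≅ ℤ^2 ⊕ ℤ/4

Derivation:
rank_ℚ(R)=1; free=3−1=2
SNF(R) diag = [4] → torsion [4]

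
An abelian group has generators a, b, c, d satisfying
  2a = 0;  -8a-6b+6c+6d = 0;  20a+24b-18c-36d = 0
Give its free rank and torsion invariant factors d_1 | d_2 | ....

Answer: M ≅ ℤ^1 ⊕ ℤ/2 ⊕ ℤ/6 ⊕ ℤ/6

Derivation:
rank_ℚ(R)=3; free=4−3=1
SNF(R) diag = [2, 6, 6] → torsion [2, 6, 6]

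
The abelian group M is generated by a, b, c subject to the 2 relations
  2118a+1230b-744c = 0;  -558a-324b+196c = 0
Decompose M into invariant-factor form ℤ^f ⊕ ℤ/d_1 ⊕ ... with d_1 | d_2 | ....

Answer: M ≅ ℤ^1 ⊕ ℤ/2 ⊕ ℤ/6

Derivation:
rank_ℚ(R)=2; free=3−2=1
SNF(R) diag = [2, 6] → torsion [2, 6]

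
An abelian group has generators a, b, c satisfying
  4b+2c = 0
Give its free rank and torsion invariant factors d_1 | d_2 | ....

Answer: M ≅ ℤ^2 ⊕ ℤ/2

Derivation:
rank_ℚ(R)=1; free=3−1=2
SNF(R) diag = [2] → torsion [2]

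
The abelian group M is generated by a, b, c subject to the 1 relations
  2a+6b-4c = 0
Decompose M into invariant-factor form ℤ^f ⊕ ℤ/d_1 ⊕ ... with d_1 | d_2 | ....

Answer: M ≅ ℤ^2 ⊕ ℤ/2

Derivation:
rank_ℚ(R)=1; free=3−1=2
SNF(R) diag = [2] → torsion [2]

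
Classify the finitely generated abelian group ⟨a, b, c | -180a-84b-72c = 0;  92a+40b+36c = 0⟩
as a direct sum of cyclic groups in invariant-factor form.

Answer: M ≅ ℤ^1 ⊕ ℤ/4 ⊕ ℤ/12

Derivation:
rank_ℚ(R)=2; free=3−2=1
SNF(R) diag = [4, 12] → torsion [4, 12]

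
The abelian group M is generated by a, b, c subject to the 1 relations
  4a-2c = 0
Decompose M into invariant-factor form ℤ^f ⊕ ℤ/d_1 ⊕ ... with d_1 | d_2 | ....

Answer: M ≅ ℤ^2 ⊕ ℤ/2

Derivation:
rank_ℚ(R)=1; free=3−1=2
SNF(R) diag = [2] → torsion [2]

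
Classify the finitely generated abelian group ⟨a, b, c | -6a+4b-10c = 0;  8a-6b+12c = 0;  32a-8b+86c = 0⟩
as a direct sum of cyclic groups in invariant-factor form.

rank_ℚ(R)=3; free=3−3=0
SNF(R) diag = [2, 2, 6] → torsion [2, 2, 6]

Answer: M ≅ ℤ/2 ⊕ ℤ/2 ⊕ ℤ/6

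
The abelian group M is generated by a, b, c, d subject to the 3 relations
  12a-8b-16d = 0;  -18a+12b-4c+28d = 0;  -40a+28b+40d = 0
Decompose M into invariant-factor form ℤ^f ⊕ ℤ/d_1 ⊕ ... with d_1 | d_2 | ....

rank_ℚ(R)=3; free=4−3=1
SNF(R) diag = [2, 4, 8] → torsion [2, 4, 8]

Answer: M ≅ ℤ^1 ⊕ ℤ/2 ⊕ ℤ/4 ⊕ ℤ/8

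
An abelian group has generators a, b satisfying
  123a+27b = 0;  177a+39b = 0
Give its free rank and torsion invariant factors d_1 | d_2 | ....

Answer: M ≅ ℤ/3 ⊕ ℤ/6

Derivation:
rank_ℚ(R)=2; free=2−2=0
SNF(R) diag = [3, 6] → torsion [3, 6]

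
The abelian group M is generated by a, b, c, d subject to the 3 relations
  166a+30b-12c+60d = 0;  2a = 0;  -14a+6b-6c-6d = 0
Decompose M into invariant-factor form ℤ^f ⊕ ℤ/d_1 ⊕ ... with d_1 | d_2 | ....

rank_ℚ(R)=3; free=4−3=1
SNF(R) diag = [2, 6, 18] → torsion [2, 6, 18]

Answer: M ≅ ℤ^1 ⊕ ℤ/2 ⊕ ℤ/6 ⊕ ℤ/18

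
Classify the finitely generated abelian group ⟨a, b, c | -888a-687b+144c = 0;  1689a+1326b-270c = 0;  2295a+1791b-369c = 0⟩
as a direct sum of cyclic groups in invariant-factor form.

rank_ℚ(R)=3; free=3−3=0
SNF(R) diag = [3, 9, 27] → torsion [3, 9, 27]

Answer: M ≅ ℤ/3 ⊕ ℤ/9 ⊕ ℤ/27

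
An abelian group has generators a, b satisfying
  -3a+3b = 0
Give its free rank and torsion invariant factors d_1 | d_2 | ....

Answer: M ≅ ℤ^1 ⊕ ℤ/3

Derivation:
rank_ℚ(R)=1; free=2−1=1
SNF(R) diag = [3] → torsion [3]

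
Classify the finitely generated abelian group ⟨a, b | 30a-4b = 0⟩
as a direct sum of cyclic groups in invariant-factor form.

rank_ℚ(R)=1; free=2−1=1
SNF(R) diag = [2] → torsion [2]

Answer: M ≅ ℤ^1 ⊕ ℤ/2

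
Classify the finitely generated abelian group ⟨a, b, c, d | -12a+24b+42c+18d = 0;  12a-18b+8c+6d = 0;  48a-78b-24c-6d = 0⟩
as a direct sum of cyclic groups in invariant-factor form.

rank_ℚ(R)=3; free=4−3=1
SNF(R) diag = [2, 6, 12] → torsion [2, 6, 12]

Answer: M ≅ ℤ^1 ⊕ ℤ/2 ⊕ ℤ/6 ⊕ ℤ/12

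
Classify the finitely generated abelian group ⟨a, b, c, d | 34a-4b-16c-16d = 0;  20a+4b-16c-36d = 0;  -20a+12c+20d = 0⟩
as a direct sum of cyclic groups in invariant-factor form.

Answer: M ≅ ℤ^1 ⊕ ℤ/2 ⊕ ℤ/4 ⊕ ℤ/4

Derivation:
rank_ℚ(R)=3; free=4−3=1
SNF(R) diag = [2, 4, 4] → torsion [2, 4, 4]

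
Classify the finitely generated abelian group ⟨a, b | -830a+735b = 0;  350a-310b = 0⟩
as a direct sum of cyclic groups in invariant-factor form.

Answer: M ≅ ℤ/5 ⊕ ℤ/10

Derivation:
rank_ℚ(R)=2; free=2−2=0
SNF(R) diag = [5, 10] → torsion [5, 10]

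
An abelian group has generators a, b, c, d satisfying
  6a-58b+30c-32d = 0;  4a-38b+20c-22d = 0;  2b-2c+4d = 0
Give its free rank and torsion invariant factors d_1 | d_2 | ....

rank_ℚ(R)=3; free=4−3=1
SNF(R) diag = [2, 2, 2] → torsion [2, 2, 2]

Answer: M ≅ ℤ^1 ⊕ ℤ/2 ⊕ ℤ/2 ⊕ ℤ/2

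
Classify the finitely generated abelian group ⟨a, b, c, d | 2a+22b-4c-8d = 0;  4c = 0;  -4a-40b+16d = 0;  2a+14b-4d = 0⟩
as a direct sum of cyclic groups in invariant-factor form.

rank_ℚ(R)=4; free=4−4=0
SNF(R) diag = [2, 4, 4, 4] → torsion [2, 4, 4, 4]

Answer: M ≅ ℤ/2 ⊕ ℤ/4 ⊕ ℤ/4 ⊕ ℤ/4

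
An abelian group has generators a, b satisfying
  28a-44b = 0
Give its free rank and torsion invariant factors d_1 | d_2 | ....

rank_ℚ(R)=1; free=2−1=1
SNF(R) diag = [4] → torsion [4]

Answer: M ≅ ℤ^1 ⊕ ℤ/4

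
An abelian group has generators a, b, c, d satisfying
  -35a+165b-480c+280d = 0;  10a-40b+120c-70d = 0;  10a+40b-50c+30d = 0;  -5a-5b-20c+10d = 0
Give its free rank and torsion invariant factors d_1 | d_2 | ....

Answer: M ≅ ℤ/5 ⊕ ℤ/10 ⊕ ℤ/10 ⊕ ℤ/10

Derivation:
rank_ℚ(R)=4; free=4−4=0
SNF(R) diag = [5, 10, 10, 10] → torsion [5, 10, 10, 10]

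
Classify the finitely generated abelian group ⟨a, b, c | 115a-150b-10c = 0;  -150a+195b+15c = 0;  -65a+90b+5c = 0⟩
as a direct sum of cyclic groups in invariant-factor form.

rank_ℚ(R)=3; free=3−3=0
SNF(R) diag = [5, 15, 15] → torsion [5, 15, 15]

Answer: M ≅ ℤ/5 ⊕ ℤ/15 ⊕ ℤ/15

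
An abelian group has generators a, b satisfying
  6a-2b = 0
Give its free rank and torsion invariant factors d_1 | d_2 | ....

Answer: M ≅ ℤ^1 ⊕ ℤ/2

Derivation:
rank_ℚ(R)=1; free=2−1=1
SNF(R) diag = [2] → torsion [2]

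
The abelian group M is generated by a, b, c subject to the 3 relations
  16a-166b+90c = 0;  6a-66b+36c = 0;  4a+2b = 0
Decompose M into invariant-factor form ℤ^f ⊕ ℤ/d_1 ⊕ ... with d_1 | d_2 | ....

Answer: M ≅ ℤ/2 ⊕ ℤ/6 ⊕ ℤ/18

Derivation:
rank_ℚ(R)=3; free=3−3=0
SNF(R) diag = [2, 6, 18] → torsion [2, 6, 18]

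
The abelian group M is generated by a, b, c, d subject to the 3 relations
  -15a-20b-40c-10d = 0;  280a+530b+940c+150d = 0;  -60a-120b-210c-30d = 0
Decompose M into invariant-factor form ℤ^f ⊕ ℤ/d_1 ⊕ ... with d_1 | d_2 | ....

rank_ℚ(R)=3; free=4−3=1
SNF(R) diag = [5, 10, 30] → torsion [5, 10, 30]

Answer: M ≅ ℤ^1 ⊕ ℤ/5 ⊕ ℤ/10 ⊕ ℤ/30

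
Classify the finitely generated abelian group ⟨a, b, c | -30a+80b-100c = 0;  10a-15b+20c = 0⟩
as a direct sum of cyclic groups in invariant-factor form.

rank_ℚ(R)=2; free=3−2=1
SNF(R) diag = [5, 10] → torsion [5, 10]

Answer: M ≅ ℤ^1 ⊕ ℤ/5 ⊕ ℤ/10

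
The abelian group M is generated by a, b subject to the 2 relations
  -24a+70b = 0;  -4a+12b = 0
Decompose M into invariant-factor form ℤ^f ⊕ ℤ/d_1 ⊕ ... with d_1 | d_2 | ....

rank_ℚ(R)=2; free=2−2=0
SNF(R) diag = [2, 4] → torsion [2, 4]

Answer: M ≅ ℤ/2 ⊕ ℤ/4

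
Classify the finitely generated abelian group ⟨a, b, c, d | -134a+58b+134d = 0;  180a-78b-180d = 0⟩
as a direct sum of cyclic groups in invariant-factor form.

rank_ℚ(R)=2; free=4−2=2
SNF(R) diag = [2, 6] → torsion [2, 6]

Answer: M ≅ ℤ^2 ⊕ ℤ/2 ⊕ ℤ/6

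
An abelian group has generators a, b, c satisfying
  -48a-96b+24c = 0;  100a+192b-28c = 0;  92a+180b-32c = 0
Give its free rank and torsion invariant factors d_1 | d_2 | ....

Answer: M ≅ ℤ/4 ⊕ ℤ/12 ⊕ ℤ/24

Derivation:
rank_ℚ(R)=3; free=3−3=0
SNF(R) diag = [4, 12, 24] → torsion [4, 12, 24]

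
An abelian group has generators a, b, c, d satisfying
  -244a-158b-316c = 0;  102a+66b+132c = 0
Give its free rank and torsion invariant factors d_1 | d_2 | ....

rank_ℚ(R)=2; free=4−2=2
SNF(R) diag = [2, 6] → torsion [2, 6]

Answer: M ≅ ℤ^2 ⊕ ℤ/2 ⊕ ℤ/6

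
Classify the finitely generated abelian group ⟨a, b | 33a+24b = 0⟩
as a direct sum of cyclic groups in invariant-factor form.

Answer: M ≅ ℤ^1 ⊕ ℤ/3

Derivation:
rank_ℚ(R)=1; free=2−1=1
SNF(R) diag = [3] → torsion [3]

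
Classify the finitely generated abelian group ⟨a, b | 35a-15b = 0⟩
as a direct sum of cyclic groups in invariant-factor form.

Answer: M ≅ ℤ^1 ⊕ ℤ/5

Derivation:
rank_ℚ(R)=1; free=2−1=1
SNF(R) diag = [5] → torsion [5]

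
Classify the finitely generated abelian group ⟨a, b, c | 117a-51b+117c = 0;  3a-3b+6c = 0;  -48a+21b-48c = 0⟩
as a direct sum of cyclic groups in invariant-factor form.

rank_ℚ(R)=3; free=3−3=0
SNF(R) diag = [3, 3, 3] → torsion [3, 3, 3]

Answer: M ≅ ℤ/3 ⊕ ℤ/3 ⊕ ℤ/3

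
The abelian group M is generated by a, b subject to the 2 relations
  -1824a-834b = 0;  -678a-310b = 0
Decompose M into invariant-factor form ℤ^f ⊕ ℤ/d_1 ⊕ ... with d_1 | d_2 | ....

Answer: M ≅ ℤ/2 ⊕ ℤ/6

Derivation:
rank_ℚ(R)=2; free=2−2=0
SNF(R) diag = [2, 6] → torsion [2, 6]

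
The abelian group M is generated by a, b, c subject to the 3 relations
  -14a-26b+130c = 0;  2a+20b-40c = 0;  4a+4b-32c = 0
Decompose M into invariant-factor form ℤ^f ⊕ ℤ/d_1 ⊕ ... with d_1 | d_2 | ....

Answer: M ≅ ℤ/2 ⊕ ℤ/6 ⊕ ℤ/12

Derivation:
rank_ℚ(R)=3; free=3−3=0
SNF(R) diag = [2, 6, 12] → torsion [2, 6, 12]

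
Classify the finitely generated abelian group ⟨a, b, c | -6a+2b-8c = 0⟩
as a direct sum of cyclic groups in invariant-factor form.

rank_ℚ(R)=1; free=3−1=2
SNF(R) diag = [2] → torsion [2]

Answer: M ≅ ℤ^2 ⊕ ℤ/2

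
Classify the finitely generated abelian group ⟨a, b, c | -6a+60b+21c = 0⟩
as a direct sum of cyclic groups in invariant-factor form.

Answer: M ≅ ℤ^2 ⊕ ℤ/3

Derivation:
rank_ℚ(R)=1; free=3−1=2
SNF(R) diag = [3] → torsion [3]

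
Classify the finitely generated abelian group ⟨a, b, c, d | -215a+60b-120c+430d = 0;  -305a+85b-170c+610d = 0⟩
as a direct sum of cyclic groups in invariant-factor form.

Answer: M ≅ ℤ^2 ⊕ ℤ/5 ⊕ ℤ/5

Derivation:
rank_ℚ(R)=2; free=4−2=2
SNF(R) diag = [5, 5] → torsion [5, 5]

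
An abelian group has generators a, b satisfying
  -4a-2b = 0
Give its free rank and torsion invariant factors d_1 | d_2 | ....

Answer: M ≅ ℤ^1 ⊕ ℤ/2

Derivation:
rank_ℚ(R)=1; free=2−1=1
SNF(R) diag = [2] → torsion [2]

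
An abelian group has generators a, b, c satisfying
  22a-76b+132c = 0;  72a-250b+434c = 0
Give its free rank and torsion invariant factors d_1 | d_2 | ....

rank_ℚ(R)=2; free=3−2=1
SNF(R) diag = [2, 2] → torsion [2, 2]

Answer: M ≅ ℤ^1 ⊕ ℤ/2 ⊕ ℤ/2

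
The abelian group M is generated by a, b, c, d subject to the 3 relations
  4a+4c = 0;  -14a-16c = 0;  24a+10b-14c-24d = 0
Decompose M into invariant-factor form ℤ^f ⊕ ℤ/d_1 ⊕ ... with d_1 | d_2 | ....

Answer: M ≅ ℤ^1 ⊕ ℤ/2 ⊕ ℤ/2 ⊕ ℤ/4

Derivation:
rank_ℚ(R)=3; free=4−3=1
SNF(R) diag = [2, 2, 4] → torsion [2, 2, 4]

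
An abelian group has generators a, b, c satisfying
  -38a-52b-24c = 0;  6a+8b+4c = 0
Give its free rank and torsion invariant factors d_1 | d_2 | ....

Answer: M ≅ ℤ^1 ⊕ ℤ/2 ⊕ ℤ/4

Derivation:
rank_ℚ(R)=2; free=3−2=1
SNF(R) diag = [2, 4] → torsion [2, 4]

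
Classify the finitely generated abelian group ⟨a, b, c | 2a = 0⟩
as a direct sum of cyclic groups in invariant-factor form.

rank_ℚ(R)=1; free=3−1=2
SNF(R) diag = [2] → torsion [2]

Answer: M ≅ ℤ^2 ⊕ ℤ/2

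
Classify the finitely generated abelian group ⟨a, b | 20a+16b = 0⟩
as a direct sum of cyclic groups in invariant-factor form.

Answer: M ≅ ℤ^1 ⊕ ℤ/4

Derivation:
rank_ℚ(R)=1; free=2−1=1
SNF(R) diag = [4] → torsion [4]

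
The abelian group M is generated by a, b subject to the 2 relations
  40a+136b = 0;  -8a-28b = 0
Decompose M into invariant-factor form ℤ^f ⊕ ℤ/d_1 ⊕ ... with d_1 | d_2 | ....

Answer: M ≅ ℤ/4 ⊕ ℤ/8

Derivation:
rank_ℚ(R)=2; free=2−2=0
SNF(R) diag = [4, 8] → torsion [4, 8]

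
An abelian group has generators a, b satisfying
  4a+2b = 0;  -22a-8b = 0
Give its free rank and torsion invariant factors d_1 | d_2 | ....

rank_ℚ(R)=2; free=2−2=0
SNF(R) diag = [2, 6] → torsion [2, 6]

Answer: M ≅ ℤ/2 ⊕ ℤ/6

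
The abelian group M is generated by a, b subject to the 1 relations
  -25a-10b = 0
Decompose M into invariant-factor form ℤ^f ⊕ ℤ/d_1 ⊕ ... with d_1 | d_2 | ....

Answer: M ≅ ℤ^1 ⊕ ℤ/5

Derivation:
rank_ℚ(R)=1; free=2−1=1
SNF(R) diag = [5] → torsion [5]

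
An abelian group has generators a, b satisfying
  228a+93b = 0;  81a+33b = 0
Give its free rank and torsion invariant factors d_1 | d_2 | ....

rank_ℚ(R)=2; free=2−2=0
SNF(R) diag = [3, 3] → torsion [3, 3]

Answer: M ≅ ℤ/3 ⊕ ℤ/3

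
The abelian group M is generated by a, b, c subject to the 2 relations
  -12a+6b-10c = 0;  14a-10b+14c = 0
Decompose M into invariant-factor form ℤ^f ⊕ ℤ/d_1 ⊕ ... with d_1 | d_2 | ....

rank_ℚ(R)=2; free=3−2=1
SNF(R) diag = [2, 2] → torsion [2, 2]

Answer: M ≅ ℤ^1 ⊕ ℤ/2 ⊕ ℤ/2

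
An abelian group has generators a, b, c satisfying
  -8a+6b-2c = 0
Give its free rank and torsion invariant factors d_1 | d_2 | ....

rank_ℚ(R)=1; free=3−1=2
SNF(R) diag = [2] → torsion [2]

Answer: M ≅ ℤ^2 ⊕ ℤ/2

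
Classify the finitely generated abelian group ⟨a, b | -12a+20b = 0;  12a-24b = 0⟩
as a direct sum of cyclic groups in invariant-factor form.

Answer: M ≅ ℤ/4 ⊕ ℤ/12

Derivation:
rank_ℚ(R)=2; free=2−2=0
SNF(R) diag = [4, 12] → torsion [4, 12]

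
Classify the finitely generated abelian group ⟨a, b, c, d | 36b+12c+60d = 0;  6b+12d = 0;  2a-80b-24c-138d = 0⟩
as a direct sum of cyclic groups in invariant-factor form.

rank_ℚ(R)=3; free=4−3=1
SNF(R) diag = [2, 6, 12] → torsion [2, 6, 12]

Answer: M ≅ ℤ^1 ⊕ ℤ/2 ⊕ ℤ/6 ⊕ ℤ/12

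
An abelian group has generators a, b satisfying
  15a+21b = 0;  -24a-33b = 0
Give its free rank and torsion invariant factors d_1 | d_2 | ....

rank_ℚ(R)=2; free=2−2=0
SNF(R) diag = [3, 3] → torsion [3, 3]

Answer: M ≅ ℤ/3 ⊕ ℤ/3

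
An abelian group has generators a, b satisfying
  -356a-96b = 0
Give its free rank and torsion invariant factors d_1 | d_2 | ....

rank_ℚ(R)=1; free=2−1=1
SNF(R) diag = [4] → torsion [4]

Answer: M ≅ ℤ^1 ⊕ ℤ/4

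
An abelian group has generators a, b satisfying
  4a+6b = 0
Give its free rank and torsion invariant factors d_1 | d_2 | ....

rank_ℚ(R)=1; free=2−1=1
SNF(R) diag = [2] → torsion [2]

Answer: M ≅ ℤ^1 ⊕ ℤ/2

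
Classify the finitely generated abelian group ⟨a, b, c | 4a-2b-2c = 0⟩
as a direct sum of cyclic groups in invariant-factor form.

Answer: M ≅ ℤ^2 ⊕ ℤ/2

Derivation:
rank_ℚ(R)=1; free=3−1=2
SNF(R) diag = [2] → torsion [2]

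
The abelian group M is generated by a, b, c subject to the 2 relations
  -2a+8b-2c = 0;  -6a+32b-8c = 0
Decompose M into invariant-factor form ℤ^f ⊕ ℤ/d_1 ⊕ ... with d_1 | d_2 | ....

Answer: M ≅ ℤ^1 ⊕ ℤ/2 ⊕ ℤ/2

Derivation:
rank_ℚ(R)=2; free=3−2=1
SNF(R) diag = [2, 2] → torsion [2, 2]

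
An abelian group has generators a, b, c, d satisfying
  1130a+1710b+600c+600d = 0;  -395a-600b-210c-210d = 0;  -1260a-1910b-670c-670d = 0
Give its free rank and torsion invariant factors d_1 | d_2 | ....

Answer: M ≅ ℤ^1 ⊕ ℤ/5 ⊕ ℤ/10 ⊕ ℤ/30

Derivation:
rank_ℚ(R)=3; free=4−3=1
SNF(R) diag = [5, 10, 30] → torsion [5, 10, 30]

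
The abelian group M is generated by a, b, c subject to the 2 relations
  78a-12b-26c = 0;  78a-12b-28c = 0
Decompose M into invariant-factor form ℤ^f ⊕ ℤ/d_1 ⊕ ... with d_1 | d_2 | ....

rank_ℚ(R)=2; free=3−2=1
SNF(R) diag = [2, 6] → torsion [2, 6]

Answer: M ≅ ℤ^1 ⊕ ℤ/2 ⊕ ℤ/6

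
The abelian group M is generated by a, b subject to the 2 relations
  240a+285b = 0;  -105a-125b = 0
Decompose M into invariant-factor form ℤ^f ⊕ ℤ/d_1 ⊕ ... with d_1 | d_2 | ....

rank_ℚ(R)=2; free=2−2=0
SNF(R) diag = [5, 15] → torsion [5, 15]

Answer: M ≅ ℤ/5 ⊕ ℤ/15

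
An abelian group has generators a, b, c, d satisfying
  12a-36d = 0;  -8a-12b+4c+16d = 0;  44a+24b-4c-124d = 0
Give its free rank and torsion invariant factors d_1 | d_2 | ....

Answer: M ≅ ℤ^1 ⊕ ℤ/4 ⊕ ℤ/12 ⊕ ℤ/12

Derivation:
rank_ℚ(R)=3; free=4−3=1
SNF(R) diag = [4, 12, 12] → torsion [4, 12, 12]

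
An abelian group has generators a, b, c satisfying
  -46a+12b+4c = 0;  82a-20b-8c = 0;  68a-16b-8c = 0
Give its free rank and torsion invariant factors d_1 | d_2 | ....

Answer: M ≅ ℤ/2 ⊕ ℤ/4 ⊕ ℤ/8

Derivation:
rank_ℚ(R)=3; free=3−3=0
SNF(R) diag = [2, 4, 8] → torsion [2, 4, 8]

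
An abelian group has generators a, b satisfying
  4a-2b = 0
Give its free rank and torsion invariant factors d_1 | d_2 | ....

rank_ℚ(R)=1; free=2−1=1
SNF(R) diag = [2] → torsion [2]

Answer: M ≅ ℤ^1 ⊕ ℤ/2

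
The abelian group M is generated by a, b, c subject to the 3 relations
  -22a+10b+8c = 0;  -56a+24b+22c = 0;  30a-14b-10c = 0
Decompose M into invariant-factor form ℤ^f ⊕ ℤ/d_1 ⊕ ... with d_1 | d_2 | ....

rank_ℚ(R)=3; free=3−3=0
SNF(R) diag = [2, 2, 4] → torsion [2, 2, 4]

Answer: M ≅ ℤ/2 ⊕ ℤ/2 ⊕ ℤ/4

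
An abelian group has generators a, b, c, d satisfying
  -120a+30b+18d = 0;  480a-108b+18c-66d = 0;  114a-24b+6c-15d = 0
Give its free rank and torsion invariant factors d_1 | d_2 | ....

Answer: M ≅ ℤ^1 ⊕ ℤ/3 ⊕ ℤ/6 ⊕ ℤ/6

Derivation:
rank_ℚ(R)=3; free=4−3=1
SNF(R) diag = [3, 6, 6] → torsion [3, 6, 6]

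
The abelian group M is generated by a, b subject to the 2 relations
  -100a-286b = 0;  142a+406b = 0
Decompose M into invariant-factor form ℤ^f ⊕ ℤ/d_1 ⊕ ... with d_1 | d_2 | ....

rank_ℚ(R)=2; free=2−2=0
SNF(R) diag = [2, 6] → torsion [2, 6]

Answer: M ≅ ℤ/2 ⊕ ℤ/6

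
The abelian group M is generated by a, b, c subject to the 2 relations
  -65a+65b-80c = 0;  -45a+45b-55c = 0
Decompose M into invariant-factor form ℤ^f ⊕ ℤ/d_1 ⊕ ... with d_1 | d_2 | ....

Answer: M ≅ ℤ^1 ⊕ ℤ/5 ⊕ ℤ/5

Derivation:
rank_ℚ(R)=2; free=3−2=1
SNF(R) diag = [5, 5] → torsion [5, 5]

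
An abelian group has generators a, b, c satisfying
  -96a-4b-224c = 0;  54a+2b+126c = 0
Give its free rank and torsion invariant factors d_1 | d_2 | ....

rank_ℚ(R)=2; free=3−2=1
SNF(R) diag = [2, 4] → torsion [2, 4]

Answer: M ≅ ℤ^1 ⊕ ℤ/2 ⊕ ℤ/4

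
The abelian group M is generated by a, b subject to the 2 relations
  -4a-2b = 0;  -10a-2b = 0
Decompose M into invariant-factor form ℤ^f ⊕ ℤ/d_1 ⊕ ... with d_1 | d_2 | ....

Answer: M ≅ ℤ/2 ⊕ ℤ/6

Derivation:
rank_ℚ(R)=2; free=2−2=0
SNF(R) diag = [2, 6] → torsion [2, 6]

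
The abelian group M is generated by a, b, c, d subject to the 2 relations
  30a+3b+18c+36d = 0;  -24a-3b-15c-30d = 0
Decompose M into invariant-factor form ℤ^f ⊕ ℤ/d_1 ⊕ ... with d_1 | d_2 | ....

rank_ℚ(R)=2; free=4−2=2
SNF(R) diag = [3, 3] → torsion [3, 3]

Answer: M ≅ ℤ^2 ⊕ ℤ/3 ⊕ ℤ/3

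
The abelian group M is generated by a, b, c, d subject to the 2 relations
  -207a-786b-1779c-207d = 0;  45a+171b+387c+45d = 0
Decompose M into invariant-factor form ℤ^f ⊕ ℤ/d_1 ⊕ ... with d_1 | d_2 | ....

rank_ℚ(R)=2; free=4−2=2
SNF(R) diag = [3, 9] → torsion [3, 9]

Answer: M ≅ ℤ^2 ⊕ ℤ/3 ⊕ ℤ/9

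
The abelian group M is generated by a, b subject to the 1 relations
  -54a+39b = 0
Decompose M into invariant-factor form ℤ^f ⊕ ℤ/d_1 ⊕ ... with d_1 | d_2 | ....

Answer: M ≅ ℤ^1 ⊕ ℤ/3

Derivation:
rank_ℚ(R)=1; free=2−1=1
SNF(R) diag = [3] → torsion [3]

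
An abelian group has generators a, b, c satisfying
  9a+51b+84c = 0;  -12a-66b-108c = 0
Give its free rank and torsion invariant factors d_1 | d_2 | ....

Answer: M ≅ ℤ^1 ⊕ ℤ/3 ⊕ ℤ/6

Derivation:
rank_ℚ(R)=2; free=3−2=1
SNF(R) diag = [3, 6] → torsion [3, 6]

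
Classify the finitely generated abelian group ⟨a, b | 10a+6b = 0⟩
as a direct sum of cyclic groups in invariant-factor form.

rank_ℚ(R)=1; free=2−1=1
SNF(R) diag = [2] → torsion [2]

Answer: M ≅ ℤ^1 ⊕ ℤ/2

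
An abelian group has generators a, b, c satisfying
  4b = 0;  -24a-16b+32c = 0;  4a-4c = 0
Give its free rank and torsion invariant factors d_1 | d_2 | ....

rank_ℚ(R)=3; free=3−3=0
SNF(R) diag = [4, 4, 8] → torsion [4, 4, 8]

Answer: M ≅ ℤ/4 ⊕ ℤ/4 ⊕ ℤ/8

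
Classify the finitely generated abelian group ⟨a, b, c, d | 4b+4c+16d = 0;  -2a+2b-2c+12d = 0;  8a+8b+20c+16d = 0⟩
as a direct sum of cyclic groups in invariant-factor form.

rank_ℚ(R)=3; free=4−3=1
SNF(R) diag = [2, 4, 4] → torsion [2, 4, 4]

Answer: M ≅ ℤ^1 ⊕ ℤ/2 ⊕ ℤ/4 ⊕ ℤ/4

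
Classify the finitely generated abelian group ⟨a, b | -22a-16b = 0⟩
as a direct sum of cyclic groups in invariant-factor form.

Answer: M ≅ ℤ^1 ⊕ ℤ/2

Derivation:
rank_ℚ(R)=1; free=2−1=1
SNF(R) diag = [2] → torsion [2]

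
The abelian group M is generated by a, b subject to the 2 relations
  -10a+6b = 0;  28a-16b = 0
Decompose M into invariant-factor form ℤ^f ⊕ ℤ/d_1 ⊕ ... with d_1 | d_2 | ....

rank_ℚ(R)=2; free=2−2=0
SNF(R) diag = [2, 4] → torsion [2, 4]

Answer: M ≅ ℤ/2 ⊕ ℤ/4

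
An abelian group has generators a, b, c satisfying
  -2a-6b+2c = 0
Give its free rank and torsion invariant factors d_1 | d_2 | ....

Answer: M ≅ ℤ^2 ⊕ ℤ/2

Derivation:
rank_ℚ(R)=1; free=3−1=2
SNF(R) diag = [2] → torsion [2]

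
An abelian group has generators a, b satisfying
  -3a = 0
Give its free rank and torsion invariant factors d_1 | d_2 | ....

rank_ℚ(R)=1; free=2−1=1
SNF(R) diag = [3] → torsion [3]

Answer: M ≅ ℤ^1 ⊕ ℤ/3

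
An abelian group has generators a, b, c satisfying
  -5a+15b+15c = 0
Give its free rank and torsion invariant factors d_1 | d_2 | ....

Answer: M ≅ ℤ^2 ⊕ ℤ/5

Derivation:
rank_ℚ(R)=1; free=3−1=2
SNF(R) diag = [5] → torsion [5]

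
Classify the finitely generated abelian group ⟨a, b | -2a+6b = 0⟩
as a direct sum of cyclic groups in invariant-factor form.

Answer: M ≅ ℤ^1 ⊕ ℤ/2

Derivation:
rank_ℚ(R)=1; free=2−1=1
SNF(R) diag = [2] → torsion [2]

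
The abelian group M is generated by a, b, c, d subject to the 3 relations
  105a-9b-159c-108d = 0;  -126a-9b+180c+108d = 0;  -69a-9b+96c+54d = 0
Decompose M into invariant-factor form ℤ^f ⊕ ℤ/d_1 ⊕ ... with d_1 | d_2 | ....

rank_ℚ(R)=3; free=4−3=1
SNF(R) diag = [3, 9, 27] → torsion [3, 9, 27]

Answer: M ≅ ℤ^1 ⊕ ℤ/3 ⊕ ℤ/9 ⊕ ℤ/27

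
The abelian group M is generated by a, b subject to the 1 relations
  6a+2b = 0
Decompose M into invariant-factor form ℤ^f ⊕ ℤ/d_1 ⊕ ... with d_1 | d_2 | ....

rank_ℚ(R)=1; free=2−1=1
SNF(R) diag = [2] → torsion [2]

Answer: M ≅ ℤ^1 ⊕ ℤ/2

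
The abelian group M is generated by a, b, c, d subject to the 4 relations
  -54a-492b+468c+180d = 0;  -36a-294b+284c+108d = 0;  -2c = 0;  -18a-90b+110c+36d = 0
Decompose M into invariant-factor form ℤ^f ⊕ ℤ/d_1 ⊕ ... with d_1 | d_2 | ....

Answer: M ≅ ℤ/2 ⊕ ℤ/6 ⊕ ℤ/18 ⊕ ℤ/36

Derivation:
rank_ℚ(R)=4; free=4−4=0
SNF(R) diag = [2, 6, 18, 36] → torsion [2, 6, 18, 36]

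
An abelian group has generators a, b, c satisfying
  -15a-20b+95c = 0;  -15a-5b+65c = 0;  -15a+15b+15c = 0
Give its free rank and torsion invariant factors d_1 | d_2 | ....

rank_ℚ(R)=3; free=3−3=0
SNF(R) diag = [5, 15, 30] → torsion [5, 15, 30]

Answer: M ≅ ℤ/5 ⊕ ℤ/15 ⊕ ℤ/30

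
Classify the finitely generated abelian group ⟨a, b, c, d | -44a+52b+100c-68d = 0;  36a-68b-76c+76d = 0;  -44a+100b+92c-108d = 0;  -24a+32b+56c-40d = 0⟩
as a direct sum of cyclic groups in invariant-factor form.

rank_ℚ(R)=4; free=4−4=0
SNF(R) diag = [4, 8, 8, 16] → torsion [4, 8, 8, 16]

Answer: M ≅ ℤ/4 ⊕ ℤ/8 ⊕ ℤ/8 ⊕ ℤ/16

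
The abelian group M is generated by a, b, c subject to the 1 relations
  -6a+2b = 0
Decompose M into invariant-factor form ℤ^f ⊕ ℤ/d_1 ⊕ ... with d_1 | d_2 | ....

rank_ℚ(R)=1; free=3−1=2
SNF(R) diag = [2] → torsion [2]

Answer: M ≅ ℤ^2 ⊕ ℤ/2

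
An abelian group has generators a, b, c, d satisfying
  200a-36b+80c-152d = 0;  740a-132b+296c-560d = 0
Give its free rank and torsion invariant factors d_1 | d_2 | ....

Answer: M ≅ ℤ^2 ⊕ ℤ/4 ⊕ ℤ/12

Derivation:
rank_ℚ(R)=2; free=4−2=2
SNF(R) diag = [4, 12] → torsion [4, 12]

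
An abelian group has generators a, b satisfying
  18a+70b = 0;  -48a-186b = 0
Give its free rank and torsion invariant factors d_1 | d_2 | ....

Answer: M ≅ ℤ/2 ⊕ ℤ/6

Derivation:
rank_ℚ(R)=2; free=2−2=0
SNF(R) diag = [2, 6] → torsion [2, 6]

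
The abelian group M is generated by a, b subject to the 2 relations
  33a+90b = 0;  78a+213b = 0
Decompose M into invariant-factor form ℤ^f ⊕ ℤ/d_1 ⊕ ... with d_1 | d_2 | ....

Answer: M ≅ ℤ/3 ⊕ ℤ/3

Derivation:
rank_ℚ(R)=2; free=2−2=0
SNF(R) diag = [3, 3] → torsion [3, 3]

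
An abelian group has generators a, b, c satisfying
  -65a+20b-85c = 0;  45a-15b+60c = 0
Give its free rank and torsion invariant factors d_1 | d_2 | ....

rank_ℚ(R)=2; free=3−2=1
SNF(R) diag = [5, 15] → torsion [5, 15]

Answer: M ≅ ℤ^1 ⊕ ℤ/5 ⊕ ℤ/15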